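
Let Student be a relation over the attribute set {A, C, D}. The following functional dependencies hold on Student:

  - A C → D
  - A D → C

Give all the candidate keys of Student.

{A, C}, {A, D}

Attribute A never appears on the right-hand side of any dependency, so A must belong to every candidate key.
{A}⁺ = {A}, which is not all of the schema, so we must add further attributes.
{A, C}⁺: AC→D adds D → {A, C, D}. Minimal: {C}⁺ = {C}; {A}⁺ = {A} — none reach the full schema.
{A, D}⁺: AD→C adds C → {A, C, D}. Minimal: {D}⁺ = {D}; {A}⁺ = {A} — none reach the full schema.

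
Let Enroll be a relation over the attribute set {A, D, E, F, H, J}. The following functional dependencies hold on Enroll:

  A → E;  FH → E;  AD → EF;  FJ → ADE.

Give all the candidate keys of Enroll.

Attributes H, J never appear on any right-hand side, so every candidate key must contain {H, J}.
{H, J}⁺ = {H, J}, which is not all of the schema, so we must add further attributes.
{F, H, J}⁺: FH→E adds E; FJ→ADE adds A, D → {A, D, E, F, H, J}. Minimal: {H, J}⁺ = {H, J}; {F, J}⁺ = {A, D, E, F, J}; {F, H}⁺ = {E, F, H} — none reach the full schema.
{A, D, H, J}⁺: A→E adds E; AD→EF adds F → {A, D, E, F, H, J}. Minimal: {D, H, J}⁺ = {D, H, J}; {A, H, J}⁺ = {A, E, H, J}; {A, D, J}⁺ = {A, D, E, F, J}; … — none reach the full schema.

{F, H, J}, {A, D, H, J}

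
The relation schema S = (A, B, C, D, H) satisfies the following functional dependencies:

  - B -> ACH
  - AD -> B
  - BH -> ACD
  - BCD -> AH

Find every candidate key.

{B}, {A, D}

{B}⁺: B→ACH adds A, C, H; BH→ACD adds D → {A, B, C, D, H}.
{A, D}⁺: AD→B adds B; B→ACH adds C, H → {A, B, C, D, H}. Minimal: {D}⁺ = {D}; {A}⁺ = {A} — none reach the full schema.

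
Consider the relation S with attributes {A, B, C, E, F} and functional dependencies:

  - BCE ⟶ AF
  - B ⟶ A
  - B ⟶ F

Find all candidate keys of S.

{B, C, E}

Attributes B, C, E never appear on any right-hand side, so every candidate key must contain {B, C, E}.
{B, C, E}⁺ = {A, B, C, E, F}, which is all of the schema, so {B, C, E} is the only candidate key.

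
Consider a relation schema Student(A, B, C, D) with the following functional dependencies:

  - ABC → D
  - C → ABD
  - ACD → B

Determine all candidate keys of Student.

{C}

Attribute C never appears on the right-hand side of any dependency, so C must belong to every candidate key.
{C}⁺ = {A, B, C, D}, which is all of the schema, so {C} is the only candidate key.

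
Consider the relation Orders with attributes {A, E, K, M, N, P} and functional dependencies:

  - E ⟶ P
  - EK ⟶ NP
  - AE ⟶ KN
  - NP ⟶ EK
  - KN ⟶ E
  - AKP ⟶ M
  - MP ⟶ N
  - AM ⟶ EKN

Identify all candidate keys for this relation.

{A, E}⁺: E→P adds P; AE→KN adds K, N; AKP→M adds M → {A, E, K, M, N, P}.
{A, M}⁺: AM→EKN adds E, K, N; E→P adds P → {A, E, K, M, N, P}.
{A, K, N}⁺: KN→E adds E; E→P adds P; AKP→M adds M → {A, E, K, M, N, P}.
{A, K, P}⁺: AKP→M adds M; MP→N adds N; AM→EKN adds E → {A, E, K, M, N, P}.
{A, N, P}⁺: NP→EK adds E, K; AKP→M adds M → {A, E, K, M, N, P}.
Any other superkey contains one of these as a subset, so there are no further candidate keys.

(A, E), (A, M), (A, K, N), (A, K, P), (A, N, P)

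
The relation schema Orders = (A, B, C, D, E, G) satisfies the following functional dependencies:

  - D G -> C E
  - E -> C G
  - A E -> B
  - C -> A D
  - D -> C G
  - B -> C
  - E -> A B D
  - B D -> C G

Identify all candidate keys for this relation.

{B}⁺: B→C adds C; C→AD adds A, D; D→CG adds G; DG→CE adds E → {A, B, C, D, E, G}.
{C}⁺: C→AD adds A, D; D→CG adds G; DG→CE adds E; AE→B adds B → {A, B, C, D, E, G}.
{D}⁺: D→CG adds C, G; DG→CE adds E; C→AD adds A; E→ABD adds B → {A, B, C, D, E, G}.
{E}⁺: E→CG adds C, G; C→AD adds A, D; E→ABD adds B → {A, B, C, D, E, G}.
Any other superkey contains one of these as a subset, so there are no further candidate keys.

(B); (C); (D); (E)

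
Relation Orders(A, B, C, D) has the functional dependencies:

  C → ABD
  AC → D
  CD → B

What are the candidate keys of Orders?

Attribute C never appears on the right-hand side of any dependency, so C must belong to every candidate key.
{C}⁺ = {A, B, C, D}, which is all of the schema, so {C} is the only candidate key.

(C)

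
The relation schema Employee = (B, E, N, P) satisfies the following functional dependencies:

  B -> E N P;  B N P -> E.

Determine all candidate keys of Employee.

Attribute B never appears on the right-hand side of any dependency, so B must belong to every candidate key.
{B}⁺ = {B, E, N, P}, which is all of the schema, so {B} is the only candidate key.

(B)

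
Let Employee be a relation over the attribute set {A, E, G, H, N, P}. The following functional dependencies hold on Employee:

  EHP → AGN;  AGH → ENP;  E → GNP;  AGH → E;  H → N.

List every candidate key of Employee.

{E, H}, {A, G, H}

{E, H}⁺: E→GNP adds G, N, P; EHP→AGN adds A → {A, E, G, H, N, P}.
{A, G, H}⁺: AGH→ENP adds E, N, P → {A, E, G, H, N, P}.
Any other superkey contains one of these as a subset, so there are no further candidate keys.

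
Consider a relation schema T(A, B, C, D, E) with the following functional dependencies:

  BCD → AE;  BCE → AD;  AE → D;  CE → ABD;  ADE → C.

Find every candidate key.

{A, E}⁺: AE→D adds D; ADE→C adds C; CE→ABD adds B → {A, B, C, D, E}.
{C, E}⁺: CE→ABD adds A, B, D → {A, B, C, D, E}.
{B, C, D}⁺: BCD→AE adds A, E → {A, B, C, D, E}.
Any other superkey contains one of these as a subset, so there are no further candidate keys.

{A, E}; {C, E}; {B, C, D}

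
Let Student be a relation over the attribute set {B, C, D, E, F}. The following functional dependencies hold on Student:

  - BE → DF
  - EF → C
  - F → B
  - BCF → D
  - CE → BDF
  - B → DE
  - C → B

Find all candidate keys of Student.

{B}⁺: B→DE adds D, E; BE→DF adds F; EF→C adds C → {B, C, D, E, F}.
{C}⁺: C→B adds B; B→DE adds D, E; BE→DF adds F → {B, C, D, E, F}.
{F}⁺: F→B adds B; B→DE adds D, E; EF→C adds C → {B, C, D, E, F}.
Any other superkey contains one of these as a subset, so there are no further candidate keys.

{B}, {C}, {F}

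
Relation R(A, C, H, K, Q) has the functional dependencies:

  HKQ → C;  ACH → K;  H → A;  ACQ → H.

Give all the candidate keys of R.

Attribute Q never appears on the right-hand side of any dependency, so Q must belong to every candidate key.
{Q}⁺ = {Q}, which is not all of the schema, so we must add further attributes.
{A, C, Q}⁺: ACQ→H adds H; ACH→K adds K → {A, C, H, K, Q}. Minimal: {C, Q}⁺ = {C, Q}; {A, Q}⁺ = {A, Q}; {A, C}⁺ = {A, C} — none reach the full schema.
{C, H, Q}⁺: H→A adds A; ACH→K adds K → {A, C, H, K, Q}. Minimal: {H, Q}⁺ = {A, H, Q}; {C, Q}⁺ = {C, Q}; {C, H}⁺ = {A, C, H, K} — none reach the full schema.
{H, K, Q}⁺: HKQ→C adds C; H→A adds A → {A, C, H, K, Q}. Minimal: {K, Q}⁺ = {K, Q}; {H, Q}⁺ = {A, H, Q}; {H, K}⁺ = {A, H, K} — none reach the full schema.
Any other superkey contains one of these as a subset, so there are no further candidate keys.

(A, C, Q), (C, H, Q), (H, K, Q)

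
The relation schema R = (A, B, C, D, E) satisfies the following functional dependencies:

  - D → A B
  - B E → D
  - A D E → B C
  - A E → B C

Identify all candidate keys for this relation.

{A, E}; {B, E}; {D, E}

Attribute E never appears on the right-hand side of any dependency, so E must belong to every candidate key.
{E}⁺ = {E}, which is not all of the schema, so we must add further attributes.
{A, E}⁺: AE→BC adds B, C; BE→D adds D → {A, B, C, D, E}. Minimal: {E}⁺ = {E}; {A}⁺ = {A} — none reach the full schema.
{B, E}⁺: BE→D adds D; D→AB adds A; ADE→BC adds C → {A, B, C, D, E}. Minimal: {E}⁺ = {E}; {B}⁺ = {B} — none reach the full schema.
{D, E}⁺: D→AB adds A, B; ADE→BC adds C → {A, B, C, D, E}. Minimal: {E}⁺ = {E}; {D}⁺ = {A, B, D} — none reach the full schema.
Any other superkey contains one of these as a subset, so there are no further candidate keys.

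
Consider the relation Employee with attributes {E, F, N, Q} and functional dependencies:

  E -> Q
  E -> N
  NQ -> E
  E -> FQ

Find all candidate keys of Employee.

{E}; {N, Q}

{E}⁺: E→Q adds Q; E→N adds N; E→FQ adds F → {E, F, N, Q}.
{N, Q}⁺: NQ→E adds E; E→FQ adds F → {E, F, N, Q}. Minimal: {Q}⁺ = {Q}; {N}⁺ = {N} — none reach the full schema.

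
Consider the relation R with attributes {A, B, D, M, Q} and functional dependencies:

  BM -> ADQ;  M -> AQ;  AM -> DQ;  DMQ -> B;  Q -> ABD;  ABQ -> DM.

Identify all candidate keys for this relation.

{M}⁺: M→AQ adds A, Q; AM→DQ adds D; DMQ→B adds B → {A, B, D, M, Q}.
{Q}⁺: Q→ABD adds A, B, D; ABQ→DM adds M → {A, B, D, M, Q}.
Any other superkey contains one of these as a subset, so there are no further candidate keys.

(M), (Q)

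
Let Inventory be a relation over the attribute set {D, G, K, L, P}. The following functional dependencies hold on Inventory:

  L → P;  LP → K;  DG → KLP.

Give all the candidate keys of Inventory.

(D, G)

Attributes D, G never appear on any right-hand side, so every candidate key must contain {D, G}.
{D, G}⁺ = {D, G, K, L, P}, which is all of the schema, so {D, G} is the only candidate key.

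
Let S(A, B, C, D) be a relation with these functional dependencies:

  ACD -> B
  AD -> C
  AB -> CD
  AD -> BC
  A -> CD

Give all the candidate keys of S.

{A}

{A}⁺: A→CD adds C, D; ACD→B adds B → {A, B, C, D}.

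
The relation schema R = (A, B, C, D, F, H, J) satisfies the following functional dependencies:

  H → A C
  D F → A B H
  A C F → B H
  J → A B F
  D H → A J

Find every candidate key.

Attribute D never appears on the right-hand side of any dependency, so D must belong to every candidate key.
{D}⁺ = {D}, which is not all of the schema, so we must add further attributes.
{D, F}⁺: DF→ABH adds A, B, H; DH→AJ adds J; H→AC adds C → {A, B, C, D, F, H, J}. Minimal: {F}⁺ = {F}; {D}⁺ = {D} — none reach the full schema.
{D, H}⁺: H→AC adds A, C; DH→AJ adds J; J→ABF adds B, F → {A, B, C, D, F, H, J}. Minimal: {H}⁺ = {A, C, H}; {D}⁺ = {D} — none reach the full schema.
{D, J}⁺: J→ABF adds A, B, F; DF→ABH adds H; H→AC adds C → {A, B, C, D, F, H, J}. Minimal: {J}⁺ = {A, B, F, J}; {D}⁺ = {D} — none reach the full schema.
Any other superkey contains one of these as a subset, so there are no further candidate keys.

{D, F}, {D, H}, {D, J}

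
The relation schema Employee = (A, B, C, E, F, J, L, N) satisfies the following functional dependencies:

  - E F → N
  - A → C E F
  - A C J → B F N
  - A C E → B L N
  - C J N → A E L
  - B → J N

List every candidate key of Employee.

{A}⁺: A→CEF adds C, E, F; ACE→BLN adds B, L, N; B→JN adds J → {A, B, C, E, F, J, L, N}.
{B, C}⁺: B→JN adds J, N; CJN→AEL adds A, E, L; A→CEF adds F → {A, B, C, E, F, J, L, N}. Minimal: {C}⁺ = {C}; {B}⁺ = {B, J, N} — none reach the full schema.
{C, J, N}⁺: CJN→AEL adds A, E, L; A→CEF adds F; ACJ→BFN adds B → {A, B, C, E, F, J, L, N}. Minimal: {J, N}⁺ = {J, N}; {C, N}⁺ = {C, N}; {C, J}⁺ = {C, J} — none reach the full schema.
{C, E, F, J}⁺: EF→N adds N; CJN→AEL adds A, L; ACJ→BFN adds B → {A, B, C, E, F, J, L, N}. Minimal: {E, F, J}⁺ = {E, F, J, N}; {C, F, J}⁺ = {C, F, J}; {C, E, J}⁺ = {C, E, J}; … — none reach the full schema.
Any other superkey contains one of these as a subset, so there are no further candidate keys.

A, BC, CJN, CEFJ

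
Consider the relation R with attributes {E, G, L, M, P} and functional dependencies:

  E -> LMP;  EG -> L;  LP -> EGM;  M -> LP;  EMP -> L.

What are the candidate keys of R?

{E}, {M}, {L, P}

{E}⁺: E→LMP adds L, M, P; LP→EGM adds G → {E, G, L, M, P}.
{M}⁺: M→LP adds L, P; LP→EGM adds E, G → {E, G, L, M, P}.
{L, P}⁺: LP→EGM adds E, G, M → {E, G, L, M, P}. Minimal: {P}⁺ = {P}; {L}⁺ = {L} — none reach the full schema.
Any other superkey contains one of these as a subset, so there are no further candidate keys.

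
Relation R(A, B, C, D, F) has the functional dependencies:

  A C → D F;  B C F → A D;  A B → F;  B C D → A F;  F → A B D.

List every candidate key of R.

{A, C}, {C, F}, {B, C, D}

Attribute C never appears on the right-hand side of any dependency, so C must belong to every candidate key.
{C}⁺ = {C}, which is not all of the schema, so we must add further attributes.
{A, C}⁺: AC→DF adds D, F; F→ABD adds B → {A, B, C, D, F}. Minimal: {C}⁺ = {C}; {A}⁺ = {A} — none reach the full schema.
{C, F}⁺: F→ABD adds A, B, D → {A, B, C, D, F}. Minimal: {F}⁺ = {A, B, D, F}; {C}⁺ = {C} — none reach the full schema.
{B, C, D}⁺: BCD→AF adds A, F → {A, B, C, D, F}. Minimal: {C, D}⁺ = {C, D}; {B, D}⁺ = {B, D}; {B, C}⁺ = {B, C} — none reach the full schema.
Any other superkey contains one of these as a subset, so there are no further candidate keys.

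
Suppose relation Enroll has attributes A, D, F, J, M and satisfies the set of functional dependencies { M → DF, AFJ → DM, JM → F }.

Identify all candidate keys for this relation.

{A, F, J}⁺: AFJ→DM adds D, M → {A, D, F, J, M}. Minimal: {F, J}⁺ = {F, J}; {A, J}⁺ = {A, J}; {A, F}⁺ = {A, F} — none reach the full schema.
{A, J, M}⁺: M→DF adds D, F → {A, D, F, J, M}. Minimal: {J, M}⁺ = {D, F, J, M}; {A, M}⁺ = {A, D, F, M}; {A, J}⁺ = {A, J} — none reach the full schema.

(A, F, J), (A, J, M)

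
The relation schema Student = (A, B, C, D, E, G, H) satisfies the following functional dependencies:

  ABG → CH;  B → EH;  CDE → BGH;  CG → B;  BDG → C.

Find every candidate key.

Attributes A, D never appear on any right-hand side, so every candidate key must contain {A, D}.
{A, D}⁺ = {A, D}, which is not all of the schema, so we must add further attributes.
{A, B, C, D}⁺: B→EH adds E, H; CDE→BGH adds G → {A, B, C, D, E, G, H}.
{A, B, D, G}⁺: ABG→CH adds C, H; B→EH adds E → {A, B, C, D, E, G, H}.
{A, C, D, E}⁺: CDE→BGH adds B, G, H → {A, B, C, D, E, G, H}.
{A, C, D, G}⁺: CG→B adds B; ABG→CH adds H; B→EH adds E → {A, B, C, D, E, G, H}.

{A, B, C, D}; {A, B, D, G}; {A, C, D, E}; {A, C, D, G}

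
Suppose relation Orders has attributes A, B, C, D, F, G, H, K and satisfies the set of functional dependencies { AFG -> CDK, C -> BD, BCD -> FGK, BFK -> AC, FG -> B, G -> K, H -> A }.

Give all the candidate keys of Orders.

CH, FGH, BFHK

Attribute H never appears on the right-hand side of any dependency, so H must belong to every candidate key.
{H}⁺ = {A, H}, which is not all of the schema, so we must add further attributes.
{C, H}⁺: C→BD adds B, D; BCD→FGK adds F, G, K; BFK→AC adds A → {A, B, C, D, F, G, H, K}. Minimal: {H}⁺ = {A, H}; {C}⁺ = {A, B, C, D, F, G, K} — none reach the full schema.
{F, G, H}⁺: FG→B adds B; G→K adds K; H→A adds A; AFG→CDK adds C, D → {A, B, C, D, F, G, H, K}. Minimal: {G, H}⁺ = {A, G, H, K}; {F, H}⁺ = {A, F, H}; {F, G}⁺ = {A, B, C, D, F, G, K} — none reach the full schema.
{B, F, H, K}⁺: BFK→AC adds A, C; C→BD adds D; BCD→FGK adds G → {A, B, C, D, F, G, H, K}. Minimal: {F, H, K}⁺ = {A, F, H, K}; {B, H, K}⁺ = {A, B, H, K}; {B, F, K}⁺ = {A, B, C, D, F, G, K}; … — none reach the full schema.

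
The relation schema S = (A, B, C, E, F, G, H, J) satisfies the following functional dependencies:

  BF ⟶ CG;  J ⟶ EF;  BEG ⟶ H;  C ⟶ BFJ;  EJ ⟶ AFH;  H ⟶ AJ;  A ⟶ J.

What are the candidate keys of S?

{C}; {A, B}; {B, F}; {B, H}; {B, J}; {B, E, G}

{C}⁺: C→BFJ adds B, F, J; BF→CG adds G; J→EF adds E; BEG→H adds H; EJ→AFH adds A → {A, B, C, E, F, G, H, J}.
{A, B}⁺: A→J adds J; J→EF adds E, F; EJ→AFH adds H; BF→CG adds C, G → {A, B, C, E, F, G, H, J}. Minimal: {B}⁺ = {B}; {A}⁺ = {A, E, F, H, J} — none reach the full schema.
{B, F}⁺: BF→CG adds C, G; C→BFJ adds J; J→EF adds E; BEG→H adds H; EJ→AFH adds A → {A, B, C, E, F, G, H, J}. Minimal: {F}⁺ = {F}; {B}⁺ = {B} — none reach the full schema.
{B, H}⁺: H→AJ adds A, J; J→EF adds E, F; BF→CG adds C, G → {A, B, C, E, F, G, H, J}. Minimal: {H}⁺ = {A, E, F, H, J}; {B}⁺ = {B} — none reach the full schema.
{B, J}⁺: J→EF adds E, F; EJ→AFH adds A, H; BF→CG adds C, G → {A, B, C, E, F, G, H, J}. Minimal: {J}⁺ = {A, E, F, H, J}; {B}⁺ = {B} — none reach the full schema.
{B, E, G}⁺: BEG→H adds H; H→AJ adds A, J; J→EF adds F; BF→CG adds C → {A, B, C, E, F, G, H, J}. Minimal: {E, G}⁺ = {E, G}; {B, G}⁺ = {B, G}; {B, E}⁺ = {B, E} — none reach the full schema.
Any other superkey contains one of these as a subset, so there are no further candidate keys.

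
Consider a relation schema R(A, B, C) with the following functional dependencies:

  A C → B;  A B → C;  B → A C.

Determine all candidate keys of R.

(B), (A, C)

{B}⁺: B→AC adds A, C → {A, B, C}.
{A, C}⁺: AC→B adds B → {A, B, C}. Minimal: {C}⁺ = {C}; {A}⁺ = {A} — none reach the full schema.
Any other superkey contains one of these as a subset, so there are no further candidate keys.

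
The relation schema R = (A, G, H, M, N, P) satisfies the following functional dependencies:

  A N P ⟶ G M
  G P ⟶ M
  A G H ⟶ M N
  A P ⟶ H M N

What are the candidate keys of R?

{A, P}⁺: AP→HMN adds H, M, N; ANP→GM adds G → {A, G, H, M, N, P}. Minimal: {P}⁺ = {P}; {A}⁺ = {A} — none reach the full schema.
No other minimal superkey exists.

{A, P}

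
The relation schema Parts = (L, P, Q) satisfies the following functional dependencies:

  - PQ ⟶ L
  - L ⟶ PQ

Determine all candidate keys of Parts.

{L}⁺: L→PQ adds P, Q → {L, P, Q}.
{P, Q}⁺: PQ→L adds L → {L, P, Q}. Minimal: {Q}⁺ = {Q}; {P}⁺ = {P} — none reach the full schema.
Any other superkey contains one of these as a subset, so there are no further candidate keys.

{L}, {P, Q}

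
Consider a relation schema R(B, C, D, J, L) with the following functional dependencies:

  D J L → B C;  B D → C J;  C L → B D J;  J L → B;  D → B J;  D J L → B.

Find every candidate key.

CL, DL

Attribute L never appears on the right-hand side of any dependency, so L must belong to every candidate key.
{L}⁺ = {L}, which is not all of the schema, so we must add further attributes.
{C, L}⁺: CL→BDJ adds B, D, J → {B, C, D, J, L}.
{D, L}⁺: D→BJ adds B, J; DJL→BC adds C → {B, C, D, J, L}.
Any other superkey contains one of these as a subset, so there are no further candidate keys.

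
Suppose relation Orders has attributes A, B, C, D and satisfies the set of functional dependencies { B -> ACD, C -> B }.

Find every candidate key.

{B}; {C}

{B}⁺: B→ACD adds A, C, D → {A, B, C, D}.
{C}⁺: C→B adds B; B→ACD adds A, D → {A, B, C, D}.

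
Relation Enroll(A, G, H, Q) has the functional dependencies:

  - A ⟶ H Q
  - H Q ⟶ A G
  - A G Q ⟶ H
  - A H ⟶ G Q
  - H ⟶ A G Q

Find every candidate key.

{A}⁺: A→HQ adds H, Q; HQ→AG adds G → {A, G, H, Q}.
{H}⁺: H→AGQ adds A, G, Q → {A, G, H, Q}.
Any other superkey contains one of these as a subset, so there are no further candidate keys.

{A}; {H}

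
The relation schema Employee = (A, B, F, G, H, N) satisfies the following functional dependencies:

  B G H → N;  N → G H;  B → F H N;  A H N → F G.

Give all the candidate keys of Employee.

Attributes A, B never appear on any right-hand side, so every candidate key must contain {A, B}.
{A, B}⁺ = {A, B, F, G, H, N}, which is all of the schema, so {A, B} is the only candidate key.

AB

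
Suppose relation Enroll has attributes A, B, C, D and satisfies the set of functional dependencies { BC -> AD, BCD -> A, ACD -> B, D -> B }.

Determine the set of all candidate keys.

{B, C}, {C, D}

{B, C}⁺: BC→AD adds A, D → {A, B, C, D}. Minimal: {C}⁺ = {C}; {B}⁺ = {B} — none reach the full schema.
{C, D}⁺: D→B adds B; BC→AD adds A → {A, B, C, D}. Minimal: {D}⁺ = {B, D}; {C}⁺ = {C} — none reach the full schema.
Any other superkey contains one of these as a subset, so there are no further candidate keys.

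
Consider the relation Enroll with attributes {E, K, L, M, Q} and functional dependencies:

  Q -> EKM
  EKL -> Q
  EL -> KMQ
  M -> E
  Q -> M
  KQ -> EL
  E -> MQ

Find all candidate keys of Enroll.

{E}⁺: E→MQ adds M, Q; Q→EKM adds K; KQ→EL adds L → {E, K, L, M, Q}.
{M}⁺: M→E adds E; E→MQ adds Q; Q→EKM adds K; KQ→EL adds L → {E, K, L, M, Q}.
{Q}⁺: Q→EKM adds E, K, M; KQ→EL adds L → {E, K, L, M, Q}.

(E), (M), (Q)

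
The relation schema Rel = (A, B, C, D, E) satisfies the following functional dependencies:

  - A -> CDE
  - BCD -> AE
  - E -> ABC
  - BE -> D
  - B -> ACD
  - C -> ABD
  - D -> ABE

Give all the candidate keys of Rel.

{A}⁺: A→CDE adds C, D, E; E→ABC adds B → {A, B, C, D, E}.
{B}⁺: B→ACD adds A, C, D; D→ABE adds E → {A, B, C, D, E}.
{C}⁺: C→ABD adds A, B, D; D→ABE adds E → {A, B, C, D, E}.
{D}⁺: D→ABE adds A, B, E; A→CDE adds C → {A, B, C, D, E}.
{E}⁺: E→ABC adds A, B, C; BE→D adds D → {A, B, C, D, E}.

{A}, {B}, {C}, {D}, {E}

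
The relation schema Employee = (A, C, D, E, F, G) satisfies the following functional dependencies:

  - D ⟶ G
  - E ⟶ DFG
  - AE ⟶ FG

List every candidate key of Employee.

Attributes A, C, E never appear on any right-hand side, so every candidate key must contain {A, C, E}.
{A, C, E}⁺ = {A, C, D, E, F, G}, which is all of the schema, so {A, C, E} is the only candidate key.

ACE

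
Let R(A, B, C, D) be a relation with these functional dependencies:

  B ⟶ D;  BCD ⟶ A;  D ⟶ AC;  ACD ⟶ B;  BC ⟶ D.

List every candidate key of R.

B, D

{B}⁺: B→D adds D; D→AC adds A, C → {A, B, C, D}.
{D}⁺: D→AC adds A, C; ACD→B adds B → {A, B, C, D}.
Any other superkey contains one of these as a subset, so there are no further candidate keys.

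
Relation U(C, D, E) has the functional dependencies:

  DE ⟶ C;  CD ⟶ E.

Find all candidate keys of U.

{C, D}⁺: CD→E adds E → {C, D, E}. Minimal: {D}⁺ = {D}; {C}⁺ = {C} — none reach the full schema.
{D, E}⁺: DE→C adds C → {C, D, E}. Minimal: {E}⁺ = {E}; {D}⁺ = {D} — none reach the full schema.
Any other superkey contains one of these as a subset, so there are no further candidate keys.

CD, DE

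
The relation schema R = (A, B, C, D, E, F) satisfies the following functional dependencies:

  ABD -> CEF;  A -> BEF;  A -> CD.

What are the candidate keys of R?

(A)

Attribute A never appears on the right-hand side of any dependency, so A must belong to every candidate key.
{A}⁺ = {A, B, C, D, E, F}, which is all of the schema, so {A} is the only candidate key.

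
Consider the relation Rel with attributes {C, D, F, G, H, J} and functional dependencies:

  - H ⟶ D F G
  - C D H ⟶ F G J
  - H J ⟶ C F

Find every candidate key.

CH; HJ

Attribute H never appears on the right-hand side of any dependency, so H must belong to every candidate key.
{H}⁺ = {D, F, G, H}, which is not all of the schema, so we must add further attributes.
{C, H}⁺: H→DFG adds D, F, G; CDH→FGJ adds J → {C, D, F, G, H, J}. Minimal: {H}⁺ = {D, F, G, H}; {C}⁺ = {C} — none reach the full schema.
{H, J}⁺: H→DFG adds D, F, G; HJ→CF adds C → {C, D, F, G, H, J}. Minimal: {J}⁺ = {J}; {H}⁺ = {D, F, G, H} — none reach the full schema.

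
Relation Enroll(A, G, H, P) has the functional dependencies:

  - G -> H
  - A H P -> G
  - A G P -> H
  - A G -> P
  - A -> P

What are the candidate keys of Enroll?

AG; AH

Attribute A never appears on the right-hand side of any dependency, so A must belong to every candidate key.
{A}⁺ = {A, P}, which is not all of the schema, so we must add further attributes.
{A, G}⁺: G→H adds H; AG→P adds P → {A, G, H, P}.
{A, H}⁺: A→P adds P; AHP→G adds G → {A, G, H, P}.
Any other superkey contains one of these as a subset, so there are no further candidate keys.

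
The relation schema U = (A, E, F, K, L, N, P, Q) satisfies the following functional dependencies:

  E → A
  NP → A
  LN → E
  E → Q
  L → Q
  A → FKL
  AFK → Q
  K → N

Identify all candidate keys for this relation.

{A, P}; {E, P}; {K, P}; {N, P}

Attribute P never appears on the right-hand side of any dependency, so P must belong to every candidate key.
{P}⁺ = {P}, which is not all of the schema, so we must add further attributes.
{A, P}⁺: A→FKL adds F, K, L; AFK→Q adds Q; K→N adds N; LN→E adds E → {A, E, F, K, L, N, P, Q}. Minimal: {P}⁺ = {P}; {A}⁺ = {A, E, F, K, L, N, Q} — none reach the full schema.
{E, P}⁺: E→A adds A; E→Q adds Q; A→FKL adds F, K, L; K→N adds N → {A, E, F, K, L, N, P, Q}. Minimal: {P}⁺ = {P}; {E}⁺ = {A, E, F, K, L, N, Q} — none reach the full schema.
{K, P}⁺: K→N adds N; NP→A adds A; A→FKL adds F, L; AFK→Q adds Q; LN→E adds E → {A, E, F, K, L, N, P, Q}. Minimal: {P}⁺ = {P}; {K}⁺ = {K, N} — none reach the full schema.
{N, P}⁺: NP→A adds A; A→FKL adds F, K, L; AFK→Q adds Q; LN→E adds E → {A, E, F, K, L, N, P, Q}. Minimal: {P}⁺ = {P}; {N}⁺ = {N} — none reach the full schema.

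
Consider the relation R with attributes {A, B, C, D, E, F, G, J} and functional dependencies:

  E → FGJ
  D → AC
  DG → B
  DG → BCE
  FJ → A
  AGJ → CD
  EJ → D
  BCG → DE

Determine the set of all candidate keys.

{E}⁺: E→FGJ adds F, G, J; FJ→A adds A; AGJ→CD adds C, D; DG→B adds B → {A, B, C, D, E, F, G, J}.
{D, G}⁺: D→AC adds A, C; DG→B adds B; DG→BCE adds E; E→FGJ adds F, J → {A, B, C, D, E, F, G, J}. Minimal: {G}⁺ = {G}; {D}⁺ = {A, C, D} — none reach the full schema.
{A, G, J}⁺: AGJ→CD adds C, D; DG→B adds B; DG→BCE adds E; E→FGJ adds F → {A, B, C, D, E, F, G, J}. Minimal: {G, J}⁺ = {G, J}; {A, J}⁺ = {A, J}; {A, G}⁺ = {A, G} — none reach the full schema.
{B, C, G}⁺: BCG→DE adds D, E; E→FGJ adds F, J; D→AC adds A → {A, B, C, D, E, F, G, J}. Minimal: {C, G}⁺ = {C, G}; {B, G}⁺ = {B, G}; {B, C}⁺ = {B, C} — none reach the full schema.
{F, G, J}⁺: FJ→A adds A; AGJ→CD adds C, D; DG→B adds B; DG→BCE adds E → {A, B, C, D, E, F, G, J}. Minimal: {G, J}⁺ = {G, J}; {F, J}⁺ = {A, F, J}; {F, G}⁺ = {F, G} — none reach the full schema.

E, DG, AGJ, BCG, FGJ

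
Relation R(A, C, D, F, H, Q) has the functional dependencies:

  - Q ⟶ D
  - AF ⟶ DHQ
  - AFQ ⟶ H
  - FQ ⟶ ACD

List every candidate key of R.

{A, F}, {F, Q}

Attribute F never appears on the right-hand side of any dependency, so F must belong to every candidate key.
{F}⁺ = {F}, which is not all of the schema, so we must add further attributes.
{A, F}⁺: AF→DHQ adds D, H, Q; FQ→ACD adds C → {A, C, D, F, H, Q}. Minimal: {F}⁺ = {F}; {A}⁺ = {A} — none reach the full schema.
{F, Q}⁺: Q→D adds D; FQ→ACD adds A, C; AF→DHQ adds H → {A, C, D, F, H, Q}. Minimal: {Q}⁺ = {D, Q}; {F}⁺ = {F} — none reach the full schema.
Any other superkey contains one of these as a subset, so there are no further candidate keys.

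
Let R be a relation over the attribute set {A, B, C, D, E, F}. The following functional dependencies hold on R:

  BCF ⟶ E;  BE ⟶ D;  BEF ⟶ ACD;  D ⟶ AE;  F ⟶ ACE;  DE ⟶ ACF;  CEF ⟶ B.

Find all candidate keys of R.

{D}⁺: D→AE adds A, E; DE→ACF adds C, F; CEF→B adds B → {A, B, C, D, E, F}.
{F}⁺: F→ACE adds A, C, E; CEF→B adds B; BE→D adds D → {A, B, C, D, E, F}.
{B, E}⁺: BE→D adds D; D→AE adds A; DE→ACF adds C, F → {A, B, C, D, E, F}. Minimal: {E}⁺ = {E}; {B}⁺ = {B} — none reach the full schema.

{D}, {F}, {B, E}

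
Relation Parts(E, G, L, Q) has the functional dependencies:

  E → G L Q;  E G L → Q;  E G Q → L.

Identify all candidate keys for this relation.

{E}

Attribute E never appears on the right-hand side of any dependency, so E must belong to every candidate key.
{E}⁺ = {E, G, L, Q}, which is all of the schema, so {E} is the only candidate key.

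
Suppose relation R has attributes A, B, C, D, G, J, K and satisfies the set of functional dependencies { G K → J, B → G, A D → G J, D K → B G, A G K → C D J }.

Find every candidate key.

Attributes A, K never appear on any right-hand side, so every candidate key must contain {A, K}.
{A, K}⁺ = {A, K}, which is not all of the schema, so we must add further attributes.
{A, B, K}⁺: B→G adds G; AGK→CDJ adds C, D, J → {A, B, C, D, G, J, K}. Minimal: {B, K}⁺ = {B, G, J, K}; {A, K}⁺ = {A, K}; {A, B}⁺ = {A, B, G} — none reach the full schema.
{A, D, K}⁺: AD→GJ adds G, J; DK→BG adds B; AGK→CDJ adds C → {A, B, C, D, G, J, K}. Minimal: {D, K}⁺ = {B, D, G, J, K}; {A, K}⁺ = {A, K}; {A, D}⁺ = {A, D, G, J} — none reach the full schema.
{A, G, K}⁺: GK→J adds J; AGK→CDJ adds C, D; DK→BG adds B → {A, B, C, D, G, J, K}. Minimal: {G, K}⁺ = {G, J, K}; {A, K}⁺ = {A, K}; {A, G}⁺ = {A, G} — none reach the full schema.
Any other superkey contains one of these as a subset, so there are no further candidate keys.

{A, B, K}; {A, D, K}; {A, G, K}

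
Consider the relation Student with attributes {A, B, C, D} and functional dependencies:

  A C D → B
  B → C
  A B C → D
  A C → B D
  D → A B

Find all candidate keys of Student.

D; AB; AC

{D}⁺: D→AB adds A, B; B→C adds C → {A, B, C, D}.
{A, B}⁺: B→C adds C; ABC→D adds D → {A, B, C, D}.
{A, C}⁺: AC→BD adds B, D → {A, B, C, D}.
Any other superkey contains one of these as a subset, so there are no further candidate keys.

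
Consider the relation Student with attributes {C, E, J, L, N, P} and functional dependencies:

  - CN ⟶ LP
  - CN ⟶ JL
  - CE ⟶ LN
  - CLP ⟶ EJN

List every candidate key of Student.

(C, E), (C, N), (C, L, P)

{C, E}⁺: CE→LN adds L, N; CN→LP adds P; CN→JL adds J → {C, E, J, L, N, P}. Minimal: {E}⁺ = {E}; {C}⁺ = {C} — none reach the full schema.
{C, N}⁺: CN→LP adds L, P; CN→JL adds J; CLP→EJN adds E → {C, E, J, L, N, P}. Minimal: {N}⁺ = {N}; {C}⁺ = {C} — none reach the full schema.
{C, L, P}⁺: CLP→EJN adds E, J, N → {C, E, J, L, N, P}. Minimal: {L, P}⁺ = {L, P}; {C, P}⁺ = {C, P}; {C, L}⁺ = {C, L} — none reach the full schema.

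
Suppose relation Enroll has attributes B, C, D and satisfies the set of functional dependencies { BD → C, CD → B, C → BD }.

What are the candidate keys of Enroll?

(C), (B, D)

{C}⁺: C→BD adds B, D → {B, C, D}.
{B, D}⁺: BD→C adds C → {B, C, D}. Minimal: {D}⁺ = {D}; {B}⁺ = {B} — none reach the full schema.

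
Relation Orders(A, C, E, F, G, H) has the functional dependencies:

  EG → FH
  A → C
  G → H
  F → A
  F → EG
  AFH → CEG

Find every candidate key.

{F}; {E, G}

{F}⁺: F→A adds A; F→EG adds E, G; EG→FH adds H; A→C adds C → {A, C, E, F, G, H}.
{E, G}⁺: EG→FH adds F, H; F→A adds A; AFH→CEG adds C → {A, C, E, F, G, H}. Minimal: {G}⁺ = {G, H}; {E}⁺ = {E} — none reach the full schema.
Any other superkey contains one of these as a subset, so there are no further candidate keys.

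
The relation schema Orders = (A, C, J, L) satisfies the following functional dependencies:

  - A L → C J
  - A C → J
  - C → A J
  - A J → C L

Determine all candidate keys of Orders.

{C}⁺: C→AJ adds A, J; AJ→CL adds L → {A, C, J, L}.
{A, J}⁺: AJ→CL adds C, L → {A, C, J, L}. Minimal: {J}⁺ = {J}; {A}⁺ = {A} — none reach the full schema.
{A, L}⁺: AL→CJ adds C, J → {A, C, J, L}. Minimal: {L}⁺ = {L}; {A}⁺ = {A} — none reach the full schema.

{C}, {A, J}, {A, L}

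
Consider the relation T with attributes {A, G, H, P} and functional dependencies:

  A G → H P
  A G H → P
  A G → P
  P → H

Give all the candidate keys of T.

{A, G}

Attributes A, G never appear on any right-hand side, so every candidate key must contain {A, G}.
{A, G}⁺ = {A, G, H, P}, which is all of the schema, so {A, G} is the only candidate key.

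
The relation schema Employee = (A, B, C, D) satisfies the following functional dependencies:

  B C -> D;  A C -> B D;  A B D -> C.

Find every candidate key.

{A, C}, {A, B, D}

Attribute A never appears on the right-hand side of any dependency, so A must belong to every candidate key.
{A}⁺ = {A}, which is not all of the schema, so we must add further attributes.
{A, C}⁺: AC→BD adds B, D → {A, B, C, D}.
{A, B, D}⁺: ABD→C adds C → {A, B, C, D}.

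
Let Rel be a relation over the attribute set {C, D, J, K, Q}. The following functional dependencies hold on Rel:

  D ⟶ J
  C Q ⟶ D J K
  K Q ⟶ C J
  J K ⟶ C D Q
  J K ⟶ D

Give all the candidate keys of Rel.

(C, Q), (D, K), (J, K), (K, Q)

{C, Q}⁺: CQ→DJK adds D, J, K → {C, D, J, K, Q}. Minimal: {Q}⁺ = {Q}; {C}⁺ = {C} — none reach the full schema.
{D, K}⁺: D→J adds J; JK→CDQ adds C, Q → {C, D, J, K, Q}. Minimal: {K}⁺ = {K}; {D}⁺ = {D, J} — none reach the full schema.
{J, K}⁺: JK→CDQ adds C, D, Q → {C, D, J, K, Q}. Minimal: {K}⁺ = {K}; {J}⁺ = {J} — none reach the full schema.
{K, Q}⁺: KQ→CJ adds C, J; JK→CDQ adds D → {C, D, J, K, Q}. Minimal: {Q}⁺ = {Q}; {K}⁺ = {K} — none reach the full schema.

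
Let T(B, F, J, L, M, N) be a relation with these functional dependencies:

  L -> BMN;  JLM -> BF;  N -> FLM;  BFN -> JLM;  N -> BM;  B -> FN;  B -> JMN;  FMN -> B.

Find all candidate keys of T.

(B), (L), (N)

{B}⁺: B→FN adds F, N; B→JMN adds J, M; N→FLM adds L → {B, F, J, L, M, N}.
{L}⁺: L→BMN adds B, M, N; N→FLM adds F; BFN→JLM adds J → {B, F, J, L, M, N}.
{N}⁺: N→FLM adds F, L, M; N→BM adds B; B→JMN adds J → {B, F, J, L, M, N}.
Any other superkey contains one of these as a subset, so there are no further candidate keys.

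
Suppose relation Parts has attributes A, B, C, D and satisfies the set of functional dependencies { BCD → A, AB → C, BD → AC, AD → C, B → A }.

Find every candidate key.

BD

{B, D}⁺: BD→AC adds A, C → {A, B, C, D}. Minimal: {D}⁺ = {D}; {B}⁺ = {A, B, C} — none reach the full schema.
No other minimal superkey exists.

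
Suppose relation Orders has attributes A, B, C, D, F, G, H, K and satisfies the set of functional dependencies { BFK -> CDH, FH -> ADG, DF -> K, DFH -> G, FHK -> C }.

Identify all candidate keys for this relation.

Attributes B, F never appear on any right-hand side, so every candidate key must contain {B, F}.
{B, F}⁺ = {B, F}, which is not all of the schema, so we must add further attributes.
{B, D, F}⁺: DF→K adds K; BFK→CDH adds C, H; FH→ADG adds A, G → {A, B, C, D, F, G, H, K}. Minimal: {D, F}⁺ = {D, F, K}; {B, F}⁺ = {B, F}; {B, D}⁺ = {B, D} — none reach the full schema.
{B, F, H}⁺: FH→ADG adds A, D, G; DF→K adds K; FHK→C adds C → {A, B, C, D, F, G, H, K}. Minimal: {F, H}⁺ = {A, C, D, F, G, H, K}; {B, H}⁺ = {B, H}; {B, F}⁺ = {B, F} — none reach the full schema.
{B, F, K}⁺: BFK→CDH adds C, D, H; FH→ADG adds A, G → {A, B, C, D, F, G, H, K}. Minimal: {F, K}⁺ = {F, K}; {B, K}⁺ = {B, K}; {B, F}⁺ = {B, F} — none reach the full schema.

BDF, BFH, BFK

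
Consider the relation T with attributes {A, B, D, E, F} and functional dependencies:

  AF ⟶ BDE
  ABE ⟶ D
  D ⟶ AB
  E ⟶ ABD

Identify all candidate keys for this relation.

AF, DF, EF

Attribute F never appears on the right-hand side of any dependency, so F must belong to every candidate key.
{F}⁺ = {F}, which is not all of the schema, so we must add further attributes.
{A, F}⁺: AF→BDE adds B, D, E → {A, B, D, E, F}.
{D, F}⁺: D→AB adds A, B; AF→BDE adds E → {A, B, D, E, F}.
{E, F}⁺: E→ABD adds A, B, D → {A, B, D, E, F}.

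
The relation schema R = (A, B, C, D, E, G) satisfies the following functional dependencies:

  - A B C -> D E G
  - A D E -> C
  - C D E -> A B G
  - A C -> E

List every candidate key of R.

{A, B, C}; {A, C, D}; {A, D, E}; {C, D, E}

{A, B, C}⁺: ABC→DEG adds D, E, G → {A, B, C, D, E, G}.
{A, C, D}⁺: AC→E adds E; CDE→ABG adds B, G → {A, B, C, D, E, G}.
{A, D, E}⁺: ADE→C adds C; CDE→ABG adds B, G → {A, B, C, D, E, G}.
{C, D, E}⁺: CDE→ABG adds A, B, G → {A, B, C, D, E, G}.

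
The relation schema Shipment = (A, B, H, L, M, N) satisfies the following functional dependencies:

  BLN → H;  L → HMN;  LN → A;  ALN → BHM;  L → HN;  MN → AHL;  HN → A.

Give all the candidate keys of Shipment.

{L}⁺: L→HMN adds H, M, N; LN→A adds A; ALN→BHM adds B → {A, B, H, L, M, N}.
{M, N}⁺: MN→AHL adds A, H, L; ALN→BHM adds B → {A, B, H, L, M, N}. Minimal: {N}⁺ = {N}; {M}⁺ = {M} — none reach the full schema.
Any other superkey contains one of these as a subset, so there are no further candidate keys.

L, MN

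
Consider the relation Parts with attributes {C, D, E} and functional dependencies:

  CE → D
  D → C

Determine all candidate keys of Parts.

Attribute E never appears on the right-hand side of any dependency, so E must belong to every candidate key.
{E}⁺ = {E}, which is not all of the schema, so we must add further attributes.
{C, E}⁺: CE→D adds D → {C, D, E}. Minimal: {E}⁺ = {E}; {C}⁺ = {C} — none reach the full schema.
{D, E}⁺: D→C adds C → {C, D, E}. Minimal: {E}⁺ = {E}; {D}⁺ = {C, D} — none reach the full schema.

CE, DE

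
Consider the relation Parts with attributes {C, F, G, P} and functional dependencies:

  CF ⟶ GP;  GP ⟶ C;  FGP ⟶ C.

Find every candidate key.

Attribute F never appears on the right-hand side of any dependency, so F must belong to every candidate key.
{F}⁺ = {F}, which is not all of the schema, so we must add further attributes.
{C, F}⁺: CF→GP adds G, P → {C, F, G, P}. Minimal: {F}⁺ = {F}; {C}⁺ = {C} — none reach the full schema.
{F, G, P}⁺: GP→C adds C → {C, F, G, P}. Minimal: {G, P}⁺ = {C, G, P}; {F, P}⁺ = {F, P}; {F, G}⁺ = {F, G} — none reach the full schema.
Any other superkey contains one of these as a subset, so there are no further candidate keys.

CF, FGP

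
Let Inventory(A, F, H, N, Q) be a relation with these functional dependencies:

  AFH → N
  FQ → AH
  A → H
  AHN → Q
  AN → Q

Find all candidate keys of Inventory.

(A, F), (F, Q)

Attribute F never appears on the right-hand side of any dependency, so F must belong to every candidate key.
{F}⁺ = {F}, which is not all of the schema, so we must add further attributes.
{A, F}⁺: A→H adds H; AFH→N adds N; AHN→Q adds Q → {A, F, H, N, Q}.
{F, Q}⁺: FQ→AH adds A, H; AFH→N adds N → {A, F, H, N, Q}.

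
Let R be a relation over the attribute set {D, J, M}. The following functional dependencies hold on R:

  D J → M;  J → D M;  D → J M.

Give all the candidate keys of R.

(D), (J)

{D}⁺: D→JM adds J, M → {D, J, M}.
{J}⁺: J→DM adds D, M → {D, J, M}.
Any other superkey contains one of these as a subset, so there are no further candidate keys.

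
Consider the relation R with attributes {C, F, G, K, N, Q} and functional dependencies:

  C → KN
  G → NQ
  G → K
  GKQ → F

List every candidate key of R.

CG

Attributes C, G never appear on any right-hand side, so every candidate key must contain {C, G}.
{C, G}⁺ = {C, F, G, K, N, Q}, which is all of the schema, so {C, G} is the only candidate key.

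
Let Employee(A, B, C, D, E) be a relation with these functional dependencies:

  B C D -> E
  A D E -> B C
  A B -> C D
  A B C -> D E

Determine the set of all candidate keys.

Attribute A never appears on the right-hand side of any dependency, so A must belong to every candidate key.
{A}⁺ = {A}, which is not all of the schema, so we must add further attributes.
{A, B}⁺: AB→CD adds C, D; ABC→DE adds E → {A, B, C, D, E}.
{A, D, E}⁺: ADE→BC adds B, C → {A, B, C, D, E}.
Any other superkey contains one of these as a subset, so there are no further candidate keys.

(A, B), (A, D, E)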